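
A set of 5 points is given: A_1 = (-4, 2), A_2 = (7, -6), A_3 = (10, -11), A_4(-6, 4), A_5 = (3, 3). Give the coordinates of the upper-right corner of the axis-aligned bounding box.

x-range [-6, 10], y-range [-11, 4].
The upper-right corner is (10, 4).

(10, 4)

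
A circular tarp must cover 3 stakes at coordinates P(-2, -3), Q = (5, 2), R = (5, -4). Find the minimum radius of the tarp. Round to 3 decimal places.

Side lengths²: PQ² = 74, PR² = 50, QR² = 36.
Since PQ² = 74 < 50 + 36 = 86, the triangle is acute, so the smallest enclosing circle is the circumcircle.
Circumcentre = (13/7, -1), r² = 925/49.
r = √(925/49) ≈ 4.345.

4.345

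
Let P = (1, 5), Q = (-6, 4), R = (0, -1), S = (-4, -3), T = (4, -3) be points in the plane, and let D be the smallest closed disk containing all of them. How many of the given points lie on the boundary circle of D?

2

A smallest enclosing disk is always determined by at most three of the input points on its boundary.
The farthest pair is Q–T with squared distance 149. The circle on this segment as diameter has centre (-1, 0.5) and r² = 149/4 = 37.25.
Check P: distance² to centre = 24.25 ≤ 37.25, so it lies inside.
All remaining points lie in this disk, and no smaller disk contains both endpoints, so this is the minimum enclosing circle.
The points at distance exactly r from the centre are Q, T — 2 points.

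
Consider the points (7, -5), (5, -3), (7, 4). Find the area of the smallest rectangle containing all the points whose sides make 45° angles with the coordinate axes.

40.5

In coordinates u = x + y, v = x − y the rectangle is axis-aligned; the map (x,y)→(u,v) scales areas by 2.
u-values: 2, 2, 11; range = 11 − 2 = 9.
v-values: 12, 8, 3; range = 12 − 3 = 9.
Area = (9 × 9) / 2 = 40.5.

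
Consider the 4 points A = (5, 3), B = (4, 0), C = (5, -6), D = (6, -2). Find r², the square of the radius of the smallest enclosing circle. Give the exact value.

The farthest pair is A–C with squared distance 81. The circle on this segment as diameter has centre (5, -1.5) and r² = 81/4 = 20.25.
Check B: distance² to centre = 3.25 ≤ 20.25, so it lies inside.
All remaining points lie in this disk, and no smaller disk contains both endpoints, so this is the minimum enclosing circle.

20.25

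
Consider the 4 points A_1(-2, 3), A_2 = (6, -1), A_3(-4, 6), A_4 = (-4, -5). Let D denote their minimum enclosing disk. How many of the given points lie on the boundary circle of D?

3

A smallest enclosing disk is always determined by at most three of the input points on its boundary.
The minimum enclosing circle is determined by three boundary points: A_2, A_3, A_4.
Their circumcentre is (-0.4, 0.5) with r² = 43.21.
The farthest remaining point A_1 is at distance² 8.81 ≤ 43.21.
The points at distance exactly r from the centre are A_2, A_3, A_4 — 3 points.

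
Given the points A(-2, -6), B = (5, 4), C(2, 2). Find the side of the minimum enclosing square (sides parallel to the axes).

The bounding box has width 7 and height 10.
An axis-aligned square enclosing the set must have side ≥ max(width, height).
So the minimum side is max(7, 10) = 10.

10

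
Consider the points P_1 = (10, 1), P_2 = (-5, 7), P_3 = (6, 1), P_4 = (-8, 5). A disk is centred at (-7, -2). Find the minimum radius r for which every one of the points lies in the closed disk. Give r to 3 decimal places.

The required radius is the distance from (-7, -2) to the farthest point.
Squared distances: 298, 85, 178, 50.
Maximum is 298, attained at P_1.
r = √298 ≈ 17.263.

17.263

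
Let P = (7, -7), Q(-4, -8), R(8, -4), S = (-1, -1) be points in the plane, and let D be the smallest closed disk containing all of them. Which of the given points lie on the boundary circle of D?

The farthest pair is Q–R with squared distance 160. The circle on this segment as diameter has centre (2, -6) and r² = 160/4 = 40.
Check P: distance² to centre = 26 ≤ 40, so it lies inside.
All remaining points lie in this disk, and no smaller disk contains both endpoints, so this is the minimum enclosing circle.
The points at distance exactly r from the centre are Q, R — 2 points.

Q, R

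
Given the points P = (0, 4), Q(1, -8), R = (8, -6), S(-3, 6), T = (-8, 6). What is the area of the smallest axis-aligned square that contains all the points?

256

The bounding box has width 16 and height 14.
An axis-aligned square enclosing the set must have side ≥ max(width, height).
So the minimum side is max(16, 14) = 16.
Area = 16² = 256.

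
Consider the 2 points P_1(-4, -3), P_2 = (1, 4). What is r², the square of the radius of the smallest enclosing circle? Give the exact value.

18.5

The smallest circle enclosing two points has them as diameter endpoints.
Centre = midpoint = (-1.5, 0.5); r² = |P_1P_2|²/4 = 74/4 = 18.5.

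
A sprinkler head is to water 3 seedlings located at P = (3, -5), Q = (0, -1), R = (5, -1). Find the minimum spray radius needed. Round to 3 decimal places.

2.795

Side lengths²: PQ² = 25, PR² = 20, QR² = 25.
Since QR² = 25 < 25 + 20 = 45, the triangle is acute, so the smallest enclosing circle is the circumcircle.
Circumcentre = (2.5, -2.25), r² = 7.8125.
r = √(7.8125) ≈ 2.795.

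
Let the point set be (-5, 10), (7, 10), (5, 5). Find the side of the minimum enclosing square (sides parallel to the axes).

12

The bounding box has width 12 and height 5.
An axis-aligned square enclosing the set must have side ≥ max(width, height).
So the minimum side is max(12, 5) = 12.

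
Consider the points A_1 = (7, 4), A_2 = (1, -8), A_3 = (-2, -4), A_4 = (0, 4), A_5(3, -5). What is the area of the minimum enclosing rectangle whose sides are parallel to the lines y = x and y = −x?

117

In coordinates u = x + y, v = x − y the rectangle is axis-aligned; the map (x,y)→(u,v) scales areas by 2.
u-values: 11, -7, -6, 4, -2; range = 11 − (-7) = 18.
v-values: 3, 9, 2, -4, 8; range = 9 − (-4) = 13.
Area = (18 × 13) / 2 = 117.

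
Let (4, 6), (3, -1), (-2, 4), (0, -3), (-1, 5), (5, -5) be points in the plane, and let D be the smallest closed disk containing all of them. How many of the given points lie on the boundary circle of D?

3

A smallest enclosing disk is always determined by at most three of the input points on its boundary.
The minimum enclosing circle is determined by three boundary points: (4, 6), (-1, 5), (5, -5).
Their circumcentre is (71/28, 9/28) with r² = 13481/392.
The farthest remaining point (-2, 4) is at distance² 13369/392 ≤ 13481/392.
The points at distance exactly r from the centre are (4, 6), (-1, 5), (5, -5) — 3 points.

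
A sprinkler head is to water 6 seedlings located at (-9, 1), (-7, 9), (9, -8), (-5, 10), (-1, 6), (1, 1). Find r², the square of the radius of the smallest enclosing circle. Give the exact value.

By Welzl's lemma the MEC is supported by two points (diametrically opposite) or three points (on a circumcircle).
The farthest pair is (-7, 9)–(9, -8) with squared distance 545. The circle on this segment as diameter has centre (1, 0.5) and r² = 545/4 = 136.25.
Check (-9, 1): distance² to centre = 100.25 ≤ 136.25, so it lies inside.
All remaining points lie in this disk, and no smaller disk contains both endpoints, so this is the minimum enclosing circle.

136.25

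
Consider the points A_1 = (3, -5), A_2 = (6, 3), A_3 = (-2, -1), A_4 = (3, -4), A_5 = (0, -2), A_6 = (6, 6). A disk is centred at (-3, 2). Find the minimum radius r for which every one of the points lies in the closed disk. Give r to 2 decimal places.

The required radius is the distance from (-3, 2) to the farthest point.
Squared distances: 85, 82, 10, 72, 25, 97.
Maximum is 97, attained at A_6.
r = √97 ≈ 9.85.

9.85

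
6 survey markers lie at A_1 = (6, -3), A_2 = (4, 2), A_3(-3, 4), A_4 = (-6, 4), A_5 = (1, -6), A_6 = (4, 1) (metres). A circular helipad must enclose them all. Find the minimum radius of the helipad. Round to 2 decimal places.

6.95

The farthest pair is A_1–A_4 with squared distance 193. The circle on this segment as diameter has centre (0, 0.5) and r² = 193/4 = 48.25.
Check A_2: distance² to centre = 18.25 ≤ 48.25, so it lies inside.
All remaining points lie in this disk, and no smaller disk contains both endpoints, so this is the minimum enclosing circle.
r = √(48.25) ≈ 6.95.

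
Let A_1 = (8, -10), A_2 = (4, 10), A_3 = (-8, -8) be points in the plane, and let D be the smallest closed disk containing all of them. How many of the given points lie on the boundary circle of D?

3

Side lengths²: A_1A_2² = 416, A_1A_3² = 260, A_2A_3² = 468.
Since A_2A_3² = 468 < 416 + 260 = 676, the triangle is acute, so the smallest enclosing circle is the circumcircle.
Circumcentre = (1, -1), r² = 130.
The points at distance exactly r from the centre are A_1, A_2, A_3 — 3 points.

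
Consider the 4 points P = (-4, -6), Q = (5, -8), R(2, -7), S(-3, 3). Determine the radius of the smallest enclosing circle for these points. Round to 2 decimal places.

6.80

The farthest pair is Q–S with squared distance 185. The circle on this segment as diameter has centre (1, -2.5) and r² = 185/4 = 46.25.
Check P: distance² to centre = 37.25 ≤ 46.25, so it lies inside.
All remaining points lie in this disk, and no smaller disk contains both endpoints, so this is the minimum enclosing circle.
r = √(46.25) ≈ 6.80.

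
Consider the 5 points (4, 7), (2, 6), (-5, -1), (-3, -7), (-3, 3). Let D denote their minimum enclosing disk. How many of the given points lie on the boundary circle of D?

The farthest pair is (4, 7)–(-3, -7) with squared distance 245. The circle on this segment as diameter has centre (0.5, 0) and r² = 245/4 = 61.25.
Check (2, 6): distance² to centre = 38.25 ≤ 61.25, so it lies inside.
All remaining points lie in this disk, and no smaller disk contains both endpoints, so this is the minimum enclosing circle.
The points at distance exactly r from the centre are (4, 7), (-3, -7) — 2 points.

2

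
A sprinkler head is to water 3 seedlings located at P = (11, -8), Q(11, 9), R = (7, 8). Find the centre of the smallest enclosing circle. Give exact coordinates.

(11, 0.5)

Side lengths²: PQ² = 289, PR² = 272, QR² = 17.
Since PQ² = 289 ≥ 272 + 17 = 289, the angle opposite PQ is not acute, so the smallest enclosing circle has PQ as diameter.
Centre = midpoint of PQ = (11, 0.5), r² = 289/4 = 72.25.
Centre = (11, 0.5).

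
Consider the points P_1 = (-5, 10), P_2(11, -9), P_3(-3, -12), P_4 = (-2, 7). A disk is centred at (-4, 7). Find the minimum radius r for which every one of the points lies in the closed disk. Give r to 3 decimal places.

21.932

The required radius is the distance from (-4, 7) to the farthest point.
Squared distances: 10, 481, 362, 4.
Maximum is 481, attained at P_2.
r = √481 ≈ 21.932.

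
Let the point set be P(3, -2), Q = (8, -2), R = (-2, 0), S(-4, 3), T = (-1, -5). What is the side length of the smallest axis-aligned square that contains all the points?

The bounding box has width 12 and height 8.
An axis-aligned square enclosing the set must have side ≥ max(width, height).
So the minimum side is max(12, 8) = 12.

12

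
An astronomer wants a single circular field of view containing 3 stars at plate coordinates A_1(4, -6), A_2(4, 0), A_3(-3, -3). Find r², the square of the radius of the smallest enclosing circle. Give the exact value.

Side lengths²: A_1A_2² = 36, A_1A_3² = 58, A_2A_3² = 58.
Since A_2A_3² = 58 < 58 + 36 = 94, the triangle is acute, so the smallest enclosing circle is the circumcircle.
Circumcentre = (8/7, -3), r² = 841/49.

841/49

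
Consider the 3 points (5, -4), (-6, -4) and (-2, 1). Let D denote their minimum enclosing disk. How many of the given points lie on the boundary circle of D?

Call the three points A, B, C in the order given.
Side lengths²: AB² = 121, AC² = 74, BC² = 41.
Since AB² = 121 ≥ 74 + 41 = 115, the angle opposite AB is not acute, so the smallest enclosing circle has AB as diameter.
Centre = midpoint of AB = (-0.5, -4), r² = 121/4 = 30.25.
The points at distance exactly r from the centre are (5, -4), (-6, -4) — 2 points.

2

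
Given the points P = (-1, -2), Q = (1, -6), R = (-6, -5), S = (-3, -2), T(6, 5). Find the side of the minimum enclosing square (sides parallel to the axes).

The bounding box has width 12 and height 11.
An axis-aligned square enclosing the set must have side ≥ max(width, height).
So the minimum side is max(12, 11) = 12.

12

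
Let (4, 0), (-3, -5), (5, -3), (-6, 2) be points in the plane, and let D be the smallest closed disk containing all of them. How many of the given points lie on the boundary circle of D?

A smallest enclosing disk is always determined by at most three of the input points on its boundary.
The farthest pair is (5, -3)–(-6, 2) with squared distance 146. The circle on this segment as diameter has centre (-0.5, -0.5) and r² = 146/4 = 36.5.
Check (4, 0): distance² to centre = 20.5 ≤ 36.5, so it lies inside.
All remaining points lie in this disk, and no smaller disk contains both endpoints, so this is the minimum enclosing circle.
The points at distance exactly r from the centre are (5, -3), (-6, 2) — 2 points.

2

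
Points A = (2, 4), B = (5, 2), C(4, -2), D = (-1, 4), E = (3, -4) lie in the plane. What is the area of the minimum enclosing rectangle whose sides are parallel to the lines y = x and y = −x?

In coordinates u = x + y, v = x − y the rectangle is axis-aligned; the map (x,y)→(u,v) scales areas by 2.
u-values: 6, 7, 2, 3, -1; range = 7 − (-1) = 8.
v-values: -2, 3, 6, -5, 7; range = 7 − (-5) = 12.
Area = (8 × 12) / 2 = 48.

48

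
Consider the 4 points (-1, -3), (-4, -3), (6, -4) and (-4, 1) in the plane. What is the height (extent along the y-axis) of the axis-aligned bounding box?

max y = 1, min y = -4, so height = 5.

5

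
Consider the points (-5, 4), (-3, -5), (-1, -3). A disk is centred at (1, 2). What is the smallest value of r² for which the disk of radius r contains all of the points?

65

The required radius is the distance from (1, 2) to the farthest point.
Squared distances: 40, 65, 29.
Maximum is 65, attained at (-3, -5).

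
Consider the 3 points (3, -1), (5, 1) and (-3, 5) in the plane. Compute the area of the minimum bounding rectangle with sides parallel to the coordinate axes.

x ranges over [-3, 5], width 8.
y ranges over [-1, 5], height 6.
Area = 8 × 6 = 48.

48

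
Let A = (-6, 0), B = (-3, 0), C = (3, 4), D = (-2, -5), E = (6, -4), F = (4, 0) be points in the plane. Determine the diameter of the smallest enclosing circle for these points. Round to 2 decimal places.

12.67

A smallest enclosing disk is always determined by at most three of the input points on its boundary.
The minimum enclosing circle is determined by three boundary points: A, C, E.
Their circumcentre is (5/42, -23/14) with r² = 35405/882.
The farthest remaining point F is at distance² 15665/882 ≤ 35405/882.
Diameter = 2r = 2√(35405/882) ≈ 12.67.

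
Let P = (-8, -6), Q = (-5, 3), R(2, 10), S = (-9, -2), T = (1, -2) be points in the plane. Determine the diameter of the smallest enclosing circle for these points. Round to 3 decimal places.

By Welzl's lemma the MEC is supported by two points (diametrically opposite) or three points (on a circumcircle).
The farthest pair is P–R with squared distance 356. The circle on this segment as diameter has centre (-3, 2) and r² = 356/4 = 89.
Check Q: distance² to centre = 5 ≤ 89, so it lies inside.
All remaining points lie in this disk, and no smaller disk contains both endpoints, so this is the minimum enclosing circle.
Diameter = 2r = 2√89 ≈ 18.868.

18.868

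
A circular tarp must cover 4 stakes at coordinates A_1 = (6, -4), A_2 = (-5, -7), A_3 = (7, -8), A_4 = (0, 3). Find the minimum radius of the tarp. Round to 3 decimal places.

7.021

By Welzl's lemma the MEC is supported by two points (diametrically opposite) or three points (on a circumcircle).
The minimum enclosing circle is determined by three boundary points: A_2, A_3, A_4.
Their circumcentre is (1.3, -3.9) with r² = 49.3.
The farthest remaining point A_1 is at distance² 22.1 ≤ 49.3.
r = √(49.3) ≈ 7.021.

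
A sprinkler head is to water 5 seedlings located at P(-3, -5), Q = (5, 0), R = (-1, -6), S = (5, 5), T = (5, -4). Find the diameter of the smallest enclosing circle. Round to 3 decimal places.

By Welzl's lemma the MEC is supported by two points (diametrically opposite) or three points (on a circumcircle).
The farthest pair is P–S with squared distance 164. The circle on this segment as diameter has centre (1, 0) and r² = 164/4 = 41.
Check Q: distance² to centre = 16 ≤ 41, so it lies inside.
All remaining points lie in this disk, and no smaller disk contains both endpoints, so this is the minimum enclosing circle.
Diameter = 2r = 2√41 ≈ 12.806.

12.806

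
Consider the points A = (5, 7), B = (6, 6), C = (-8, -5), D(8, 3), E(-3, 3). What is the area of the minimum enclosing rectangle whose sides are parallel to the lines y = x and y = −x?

137.5

In coordinates u = x + y, v = x − y the rectangle is axis-aligned; the map (x,y)→(u,v) scales areas by 2.
u-values: 12, 12, -13, 11, 0; range = 12 − (-13) = 25.
v-values: -2, 0, -3, 5, -6; range = 5 − (-6) = 11.
Area = (25 × 11) / 2 = 137.5.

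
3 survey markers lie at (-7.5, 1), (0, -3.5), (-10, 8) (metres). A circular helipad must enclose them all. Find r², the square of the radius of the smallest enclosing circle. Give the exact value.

58.0625

Call the three points A, B, C in the order given.
Side lengths²: AB² = 76.5, AC² = 55.25, BC² = 232.25.
Since BC² = 232.25 ≥ 76.5 + 55.25 = 131.75, the angle opposite BC is not acute, so the smallest enclosing circle has BC as diameter.
Centre = midpoint of BC = (-5, 2.25), r² = 232.25/4 = 58.0625.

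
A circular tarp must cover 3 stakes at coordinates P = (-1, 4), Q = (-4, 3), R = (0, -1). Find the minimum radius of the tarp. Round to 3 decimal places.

2.850

Side lengths²: PQ² = 10, PR² = 26, QR² = 32.
Since QR² = 32 < 26 + 10 = 36, the triangle is acute, so the smallest enclosing circle is the circumcircle.
Circumcentre = (-1.75, 1.25), r² = 8.125.
r = √(8.125) ≈ 2.850.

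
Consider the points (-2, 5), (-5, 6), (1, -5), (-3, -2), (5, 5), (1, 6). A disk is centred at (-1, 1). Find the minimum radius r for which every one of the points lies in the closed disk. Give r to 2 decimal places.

The required radius is the distance from (-1, 1) to the farthest point.
Squared distances: 17, 41, 40, 13, 52, 29.
Maximum is 52, attained at (5, 5).
r = √52 ≈ 7.21.

7.21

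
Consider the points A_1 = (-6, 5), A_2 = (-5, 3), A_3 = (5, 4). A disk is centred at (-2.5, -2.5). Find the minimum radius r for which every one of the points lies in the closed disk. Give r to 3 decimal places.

9.925

The required radius is the distance from (-2.5, -2.5) to the farthest point.
Squared distances: 68.5, 36.5, 98.5.
Maximum is 98.5, attained at A_3.
r = √(98.5) ≈ 9.925.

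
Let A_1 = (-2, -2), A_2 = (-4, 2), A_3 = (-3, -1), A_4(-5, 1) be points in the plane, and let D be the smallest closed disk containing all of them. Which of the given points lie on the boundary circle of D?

The minimum enclosing circle of a finite set is fixed by two of the points (as a diameter) or three (as a circumcircle).
The farthest pair is A_1–A_2 with squared distance 20. The circle on this segment as diameter has centre (-3, 0) and r² = 20/4 = 5.
Check A_3: distance² to centre = 1 ≤ 5, so it lies inside.
All remaining points lie in this disk, and no smaller disk contains both endpoints, so this is the minimum enclosing circle.
The points at distance exactly r from the centre are A_1, A_2, A_4 — 3 points.

A_1, A_2, A_4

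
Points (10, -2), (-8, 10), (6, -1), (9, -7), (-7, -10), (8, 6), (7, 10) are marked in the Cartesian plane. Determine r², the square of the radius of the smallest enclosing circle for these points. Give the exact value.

The minimum enclosing circle is determined by three boundary points: (-8, 10), (-7, -10), (7, 10).
Their circumcentre is (-0.5, 0.35) with r² = 149.3725.
The farthest remaining point (9, -7) is at distance² 144.2725 ≤ 149.3725.

149.3725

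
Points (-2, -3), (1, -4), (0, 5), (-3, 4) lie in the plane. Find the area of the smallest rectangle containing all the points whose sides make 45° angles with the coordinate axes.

60

In coordinates u = x + y, v = x − y the rectangle is axis-aligned; the map (x,y)→(u,v) scales areas by 2.
u-values: -5, -3, 5, 1; range = 5 − (-5) = 10.
v-values: 1, 5, -5, -7; range = 5 − (-7) = 12.
Area = (10 × 12) / 2 = 60.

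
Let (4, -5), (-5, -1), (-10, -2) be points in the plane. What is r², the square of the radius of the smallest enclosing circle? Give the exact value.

51.25

Call the three points A, B, C in the order given.
Side lengths²: AB² = 97, AC² = 205, BC² = 26.
Since AC² = 205 ≥ 97 + 26 = 123, the angle opposite AC is not acute, so the smallest enclosing circle has AC as diameter.
Centre = midpoint of AC = (-3, -3.5), r² = 205/4 = 51.25.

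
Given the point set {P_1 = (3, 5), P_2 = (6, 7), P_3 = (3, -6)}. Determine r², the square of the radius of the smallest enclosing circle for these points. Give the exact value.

Side lengths²: P_1P_2² = 13, P_1P_3² = 121, P_2P_3² = 178.
Since P_2P_3² = 178 ≥ 121 + 13 = 134, the angle opposite P_2P_3 is not acute, so the smallest enclosing circle has P_2P_3 as diameter.
Centre = midpoint of P_2P_3 = (4.5, 0.5), r² = 178/4 = 44.5.

44.5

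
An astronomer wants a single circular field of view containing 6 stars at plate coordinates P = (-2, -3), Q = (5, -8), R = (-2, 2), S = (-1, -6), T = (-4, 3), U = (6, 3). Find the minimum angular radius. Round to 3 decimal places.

The minimum enclosing circle is determined by three boundary points: Q, T, U.
Their circumcentre is (1, -23/11) with r² = 6161/121.
The farthest remaining point R is at distance² 3114/121 ≤ 6161/121.
r = √(6161/121) ≈ 7.136.

7.136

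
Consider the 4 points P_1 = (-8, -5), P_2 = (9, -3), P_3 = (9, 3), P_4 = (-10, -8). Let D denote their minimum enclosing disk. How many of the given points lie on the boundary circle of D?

By Welzl's lemma the MEC is supported by two points (diametrically opposite) or three points (on a circumcircle).
The farthest pair is P_3–P_4 with squared distance 482. The circle on this segment as diameter has centre (-0.5, -2.5) and r² = 482/4 = 120.5.
Check P_1: distance² to centre = 62.5 ≤ 120.5, so it lies inside.
All remaining points lie in this disk, and no smaller disk contains both endpoints, so this is the minimum enclosing circle.
The points at distance exactly r from the centre are P_3, P_4 — 2 points.

2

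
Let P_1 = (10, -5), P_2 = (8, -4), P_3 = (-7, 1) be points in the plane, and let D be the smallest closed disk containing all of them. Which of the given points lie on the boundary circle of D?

Side lengths²: P_1P_2² = 5, P_1P_3² = 325, P_2P_3² = 250.
Since P_1P_3² = 325 ≥ 250 + 5 = 255, the angle opposite P_1P_3 is not acute, so the smallest enclosing circle has P_1P_3 as diameter.
Centre = midpoint of P_1P_3 = (1.5, -2), r² = 325/4 = 81.25.
The points at distance exactly r from the centre are P_1, P_3 — 2 points.

P_1, P_3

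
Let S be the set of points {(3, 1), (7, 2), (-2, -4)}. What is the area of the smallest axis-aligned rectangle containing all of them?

54

x ranges over [-2, 7], width 9.
y ranges over [-4, 2], height 6.
Area = 9 × 6 = 54.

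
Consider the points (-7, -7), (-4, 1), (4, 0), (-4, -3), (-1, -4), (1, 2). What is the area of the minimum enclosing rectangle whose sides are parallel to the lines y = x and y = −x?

81

In coordinates u = x + y, v = x − y the rectangle is axis-aligned; the map (x,y)→(u,v) scales areas by 2.
u-values: -14, -3, 4, -7, -5, 3; range = 4 − (-14) = 18.
v-values: 0, -5, 4, -1, 3, -1; range = 4 − (-5) = 9.
Area = (18 × 9) / 2 = 81.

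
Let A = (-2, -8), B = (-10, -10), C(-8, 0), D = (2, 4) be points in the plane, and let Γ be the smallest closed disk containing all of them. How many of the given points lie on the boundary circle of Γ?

The farthest pair is B–D with squared distance 340. The circle on this segment as diameter has centre (-4, -3) and r² = 340/4 = 85.
Check A: distance² to centre = 29 ≤ 85, so it lies inside.
All remaining points lie in this disk, and no smaller disk contains both endpoints, so this is the minimum enclosing circle.
The points at distance exactly r from the centre are B, D — 2 points.

2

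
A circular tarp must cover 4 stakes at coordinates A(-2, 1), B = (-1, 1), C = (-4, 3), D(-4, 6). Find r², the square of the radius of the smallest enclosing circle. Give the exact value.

8.5

The farthest pair is B–D with squared distance 34. The circle on this segment as diameter has centre (-2.5, 3.5) and r² = 34/4 = 8.5.
Check A: distance² to centre = 6.5 ≤ 8.5, so it lies inside.
All remaining points lie in this disk, and no smaller disk contains both endpoints, so this is the minimum enclosing circle.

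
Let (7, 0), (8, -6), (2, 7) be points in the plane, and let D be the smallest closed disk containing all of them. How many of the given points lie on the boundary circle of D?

Call the three points A, B, C in the order given.
Side lengths²: AB² = 37, AC² = 74, BC² = 205.
Since BC² = 205 ≥ 74 + 37 = 111, the angle opposite BC is not acute, so the smallest enclosing circle has BC as diameter.
Centre = midpoint of BC = (5, 0.5), r² = 205/4 = 51.25.
The points at distance exactly r from the centre are (8, -6), (2, 7) — 2 points.

2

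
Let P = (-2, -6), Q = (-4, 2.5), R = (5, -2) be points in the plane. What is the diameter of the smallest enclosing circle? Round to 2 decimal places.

Side lengths²: PQ² = 76.25, PR² = 65, QR² = 101.25.
Since QR² = 101.25 < 76.25 + 65 = 141.25, the triangle is acute, so the smallest enclosing circle is the circumcircle.
Circumcentre = (-1/6, -13/12), r² = 3965/144.
Diameter = 2r = 2√(3965/144) ≈ 10.49.

10.49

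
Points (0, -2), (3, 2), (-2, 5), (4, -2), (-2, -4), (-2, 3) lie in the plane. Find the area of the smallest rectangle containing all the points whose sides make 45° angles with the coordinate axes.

71.5

In coordinates u = x + y, v = x − y the rectangle is axis-aligned; the map (x,y)→(u,v) scales areas by 2.
u-values: -2, 5, 3, 2, -6, 1; range = 5 − (-6) = 11.
v-values: 2, 1, -7, 6, 2, -5; range = 6 − (-7) = 13.
Area = (11 × 13) / 2 = 71.5.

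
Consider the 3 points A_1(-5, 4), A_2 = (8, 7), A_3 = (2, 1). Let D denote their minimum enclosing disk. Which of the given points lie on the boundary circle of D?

Side lengths²: A_1A_2² = 178, A_1A_3² = 58, A_2A_3² = 72.
Since A_1A_2² = 178 ≥ 72 + 58 = 130, the angle opposite A_1A_2 is not acute, so the smallest enclosing circle has A_1A_2 as diameter.
Centre = midpoint of A_1A_2 = (1.5, 5.5), r² = 178/4 = 44.5.
The points at distance exactly r from the centre are A_1, A_2 — 2 points.

A_1, A_2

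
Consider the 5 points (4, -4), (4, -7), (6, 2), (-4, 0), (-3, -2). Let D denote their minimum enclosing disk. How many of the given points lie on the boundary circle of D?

The minimum enclosing circle is determined by three boundary points: (4, -7), (6, 2), (-4, 0).
Their circumcentre is (133/86, -149/86) with r² = 124865/3698.
The farthest remaining point (-3, -2) is at distance² 76705/3698 ≤ 124865/3698.
The points at distance exactly r from the centre are (4, -7), (6, 2), (-4, 0) — 3 points.

3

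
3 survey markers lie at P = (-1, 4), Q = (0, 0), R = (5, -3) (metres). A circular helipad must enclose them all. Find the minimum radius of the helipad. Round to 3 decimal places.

4.610

Side lengths²: PQ² = 17, PR² = 85, QR² = 34.
Since PR² = 85 ≥ 34 + 17 = 51, the angle opposite PR is not acute, so the smallest enclosing circle has PR as diameter.
Centre = midpoint of PR = (2, 0.5), r² = 85/4 = 21.25.
r = √(21.25) ≈ 4.610.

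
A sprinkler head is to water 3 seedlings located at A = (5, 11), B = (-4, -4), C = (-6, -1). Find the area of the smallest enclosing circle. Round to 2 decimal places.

Side lengths²: AB² = 306, AC² = 265, BC² = 13.
Since AB² = 306 ≥ 265 + 13 = 278, the angle opposite AB is not acute, so the smallest enclosing circle has AB as diameter.
Centre = midpoint of AB = (0.5, 3.5), r² = 306/4 = 76.5.
Area = π·r² = π·76.5 ≈ 240.33.

240.33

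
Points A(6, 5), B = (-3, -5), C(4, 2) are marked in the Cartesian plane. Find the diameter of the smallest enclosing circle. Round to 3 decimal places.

Side lengths²: AB² = 181, AC² = 13, BC² = 98.
Since AB² = 181 ≥ 98 + 13 = 111, the angle opposite AB is not acute, so the smallest enclosing circle has AB as diameter.
Centre = midpoint of AB = (1.5, 0), r² = 181/4 = 45.25.
Diameter = 2r = 2√(45.25) ≈ 13.454.

13.454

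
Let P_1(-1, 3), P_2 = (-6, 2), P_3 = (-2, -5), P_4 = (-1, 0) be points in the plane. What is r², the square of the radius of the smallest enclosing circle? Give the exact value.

325/18

A smallest enclosing disk is always determined by at most three of the input points on its boundary.
The minimum enclosing circle is determined by three boundary points: P_1, P_2, P_3.
Their circumcentre is (-17/6, -5/6) with r² = 325/18.
The farthest remaining point P_4 is at distance² 73/18 ≤ 325/18.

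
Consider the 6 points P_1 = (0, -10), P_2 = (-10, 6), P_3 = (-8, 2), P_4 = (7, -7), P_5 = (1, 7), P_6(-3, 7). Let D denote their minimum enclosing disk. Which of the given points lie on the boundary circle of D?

By Welzl's lemma the MEC is supported by two points (diametrically opposite) or three points (on a circumcircle).
The farthest pair is P_2–P_4 with squared distance 458. The circle on this segment as diameter has centre (-1.5, -0.5) and r² = 458/4 = 114.5.
Check P_1: distance² to centre = 92.5 ≤ 114.5, so it lies inside.
All remaining points lie in this disk, and no smaller disk contains both endpoints, so this is the minimum enclosing circle.
The points at distance exactly r from the centre are P_2, P_4 — 2 points.

P_2, P_4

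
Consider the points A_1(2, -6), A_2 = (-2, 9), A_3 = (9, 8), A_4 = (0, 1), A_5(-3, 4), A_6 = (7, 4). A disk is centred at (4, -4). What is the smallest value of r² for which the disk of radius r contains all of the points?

205

The required radius is the distance from (4, -4) to the farthest point.
Squared distances: 8, 205, 169, 41, 113, 73.
Maximum is 205, attained at A_2.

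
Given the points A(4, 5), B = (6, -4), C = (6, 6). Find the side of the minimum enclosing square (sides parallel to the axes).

The bounding box has width 2 and height 10.
An axis-aligned square enclosing the set must have side ≥ max(width, height).
So the minimum side is max(2, 10) = 10.

10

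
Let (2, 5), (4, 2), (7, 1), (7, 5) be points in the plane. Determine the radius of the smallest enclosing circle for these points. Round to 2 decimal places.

The farthest pair is (2, 5)–(7, 1) with squared distance 41. The circle on this segment as diameter has centre (4.5, 3) and r² = 41/4 = 10.25.
Check (4, 2): distance² to centre = 1.25 ≤ 10.25, so it lies inside.
All remaining points lie in this disk, and no smaller disk contains both endpoints, so this is the minimum enclosing circle.
r = √(10.25) ≈ 3.20.

3.20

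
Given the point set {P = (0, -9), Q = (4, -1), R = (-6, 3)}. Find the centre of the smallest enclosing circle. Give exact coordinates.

Side lengths²: PQ² = 80, PR² = 180, QR² = 116.
Since PR² = 180 < 116 + 80 = 196, the triangle is acute, so the smallest enclosing circle is the circumcircle.
Circumcentre = (-2.5, -2.75), r² = 45.3125.
Centre = (-2.5, -2.75).

(-2.5, -2.75)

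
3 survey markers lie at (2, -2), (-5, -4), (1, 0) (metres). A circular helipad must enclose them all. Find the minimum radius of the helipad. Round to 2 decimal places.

3.67

Call the three points A, B, C in the order given.
Side lengths²: AB² = 53, AC² = 5, BC² = 52.
Since AB² = 53 < 52 + 5 = 57, the triangle is acute, so the smallest enclosing circle is the circumcircle.
Circumcentre = (-1.625, -2.5625), r² = 13.45703125.
r = √(13.45703125) ≈ 3.67.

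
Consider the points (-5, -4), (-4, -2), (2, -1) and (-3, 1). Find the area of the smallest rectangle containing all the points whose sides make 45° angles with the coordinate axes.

35

In coordinates u = x + y, v = x − y the rectangle is axis-aligned; the map (x,y)→(u,v) scales areas by 2.
u-values: -9, -6, 1, -2; range = 1 − (-9) = 10.
v-values: -1, -2, 3, -4; range = 3 − (-4) = 7.
Area = (10 × 7) / 2 = 35.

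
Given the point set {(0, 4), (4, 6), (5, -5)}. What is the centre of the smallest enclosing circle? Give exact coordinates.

(98/23, 11/23)

Call the three points A, B, C in the order given.
Side lengths²: AB² = 20, AC² = 106, BC² = 122.
Since BC² = 122 < 106 + 20 = 126, the triangle is acute, so the smallest enclosing circle is the circumcircle.
Circumcentre = (98/23, 11/23), r² = 16165/529.
Centre = (98/23, 11/23).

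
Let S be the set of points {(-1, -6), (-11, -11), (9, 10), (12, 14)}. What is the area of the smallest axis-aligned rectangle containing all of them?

x ranges over [-11, 12], width 23.
y ranges over [-11, 14], height 25.
Area = 23 × 25 = 575.

575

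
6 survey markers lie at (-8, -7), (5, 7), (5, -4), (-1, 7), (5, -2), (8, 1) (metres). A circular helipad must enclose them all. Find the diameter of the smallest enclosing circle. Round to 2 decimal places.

The farthest pair is (-8, -7)–(5, 7) with squared distance 365. The circle on this segment as diameter has centre (-1.5, 0) and r² = 365/4 = 91.25.
Check (5, -4): distance² to centre = 58.25 ≤ 91.25, so it lies inside.
All remaining points lie in this disk, and no smaller disk contains both endpoints, so this is the minimum enclosing circle.
Diameter = 2r = 2√(91.25) ≈ 19.10.

19.10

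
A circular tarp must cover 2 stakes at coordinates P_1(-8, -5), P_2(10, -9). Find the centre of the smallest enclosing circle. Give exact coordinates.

(1, -7)

The smallest circle enclosing two points has them as diameter endpoints.
Centre = midpoint = (1, -7); r² = |P_1P_2|²/4 = 340/4 = 85.
Centre = (1, -7).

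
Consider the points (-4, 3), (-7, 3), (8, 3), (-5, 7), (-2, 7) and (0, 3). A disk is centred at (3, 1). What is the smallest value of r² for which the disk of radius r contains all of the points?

The required radius is the distance from (3, 1) to the farthest point.
Squared distances: 53, 104, 29, 100, 61, 13.
Maximum is 104, attained at (-7, 3).

104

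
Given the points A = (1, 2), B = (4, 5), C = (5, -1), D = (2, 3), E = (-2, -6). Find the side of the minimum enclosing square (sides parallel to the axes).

The bounding box has width 7 and height 11.
An axis-aligned square enclosing the set must have side ≥ max(width, height).
So the minimum side is max(7, 11) = 11.

11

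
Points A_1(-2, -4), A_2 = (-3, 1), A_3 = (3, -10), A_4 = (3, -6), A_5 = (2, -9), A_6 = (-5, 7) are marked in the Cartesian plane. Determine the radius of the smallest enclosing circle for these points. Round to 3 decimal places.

9.394

A smallest enclosing disk is always determined by at most three of the input points on its boundary.
The farthest pair is A_3–A_6 with squared distance 353. The circle on this segment as diameter has centre (-1, -1.5) and r² = 353/4 = 88.25.
Check A_1: distance² to centre = 7.25 ≤ 88.25, so it lies inside.
All remaining points lie in this disk, and no smaller disk contains both endpoints, so this is the minimum enclosing circle.
r = √(88.25) ≈ 9.394.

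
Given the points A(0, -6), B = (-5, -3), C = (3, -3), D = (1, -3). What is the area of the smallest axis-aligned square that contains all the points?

64

The bounding box has width 8 and height 3.
An axis-aligned square enclosing the set must have side ≥ max(width, height).
So the minimum side is max(8, 3) = 8.
Area = 8² = 64.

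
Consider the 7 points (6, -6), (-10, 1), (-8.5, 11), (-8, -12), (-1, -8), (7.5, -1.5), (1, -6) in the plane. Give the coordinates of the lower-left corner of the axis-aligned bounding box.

(-10, -12)

x-range [-10, 7.5], y-range [-12, 11].
The lower-left corner is (-10, -12).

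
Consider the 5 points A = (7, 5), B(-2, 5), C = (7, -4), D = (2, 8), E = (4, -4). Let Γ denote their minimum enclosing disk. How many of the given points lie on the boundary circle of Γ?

3

By Welzl's lemma the MEC is supported by two points (diametrically opposite) or three points (on a circumcircle).
The minimum enclosing circle is determined by three boundary points: B, C, D.
Their circumcentre is (51/14, 23/14) with r² = 4225/98.
The farthest remaining point E is at distance² 3133/98 ≤ 4225/98.
The points at distance exactly r from the centre are B, C, D — 3 points.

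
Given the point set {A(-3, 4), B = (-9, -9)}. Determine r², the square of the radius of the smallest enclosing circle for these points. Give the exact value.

51.25

The smallest circle enclosing two points has them as diameter endpoints.
Centre = midpoint = (-6, -2.5); r² = |AB|²/4 = 205/4 = 51.25.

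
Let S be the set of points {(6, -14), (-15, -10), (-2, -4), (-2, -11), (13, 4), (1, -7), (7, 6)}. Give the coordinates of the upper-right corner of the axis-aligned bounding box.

x-range [-15, 13], y-range [-14, 6].
The upper-right corner is (13, 6).

(13, 6)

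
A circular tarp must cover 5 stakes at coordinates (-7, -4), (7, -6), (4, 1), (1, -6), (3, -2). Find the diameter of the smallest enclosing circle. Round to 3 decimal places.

14.145

A smallest enclosing disk is always determined by at most three of the input points on its boundary.
The minimum enclosing circle is determined by three boundary points: (-7, -4), (7, -6), (4, 1).
Their circumcentre is (1/46, -223/46) with r² = 52925/1058.
The farthest remaining point (3, -2) is at distance² 17965/1058 ≤ 52925/1058.
Diameter = 2r = 2√(52925/1058) ≈ 14.145.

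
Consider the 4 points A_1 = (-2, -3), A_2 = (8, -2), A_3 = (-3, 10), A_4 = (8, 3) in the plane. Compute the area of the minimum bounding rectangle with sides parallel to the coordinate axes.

x ranges over [-3, 8], width 11.
y ranges over [-3, 10], height 13.
Area = 11 × 13 = 143.

143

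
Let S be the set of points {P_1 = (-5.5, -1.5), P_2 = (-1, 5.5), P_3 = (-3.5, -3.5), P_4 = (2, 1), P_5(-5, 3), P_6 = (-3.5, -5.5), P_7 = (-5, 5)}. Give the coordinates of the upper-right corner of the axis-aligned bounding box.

x-range [-5.5, 2], y-range [-5.5, 5.5].
The upper-right corner is (2, 5.5).

(2, 5.5)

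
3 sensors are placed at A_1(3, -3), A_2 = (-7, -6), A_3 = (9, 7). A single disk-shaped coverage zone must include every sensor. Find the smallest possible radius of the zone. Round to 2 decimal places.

10.31

Side lengths²: A_1A_2² = 109, A_1A_3² = 136, A_2A_3² = 425.
Since A_2A_3² = 425 ≥ 136 + 109 = 245, the angle opposite A_2A_3 is not acute, so the smallest enclosing circle has A_2A_3 as diameter.
Centre = midpoint of A_2A_3 = (1, 0.5), r² = 425/4 = 106.25.
r = √(106.25) ≈ 10.31.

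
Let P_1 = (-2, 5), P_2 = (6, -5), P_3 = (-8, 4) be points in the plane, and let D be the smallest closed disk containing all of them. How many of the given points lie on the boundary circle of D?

2

Side lengths²: P_1P_2² = 164, P_1P_3² = 37, P_2P_3² = 277.
Since P_2P_3² = 277 ≥ 164 + 37 = 201, the angle opposite P_2P_3 is not acute, so the smallest enclosing circle has P_2P_3 as diameter.
Centre = midpoint of P_2P_3 = (-1, -0.5), r² = 277/4 = 69.25.
The points at distance exactly r from the centre are P_2, P_3 — 2 points.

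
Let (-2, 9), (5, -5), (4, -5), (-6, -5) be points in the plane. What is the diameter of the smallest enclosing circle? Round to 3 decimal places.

16.279

By Welzl's lemma the MEC is supported by two points (diametrically opposite) or three points (on a circumcircle).
The minimum enclosing circle is determined by three boundary points: (-2, 9), (5, -5), (-6, -5).
Their circumcentre is (-0.5, 1) with r² = 66.25.
The farthest remaining point (4, -5) is at distance² 56.25 ≤ 66.25.
Diameter = 2r = 2√(66.25) ≈ 16.279.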